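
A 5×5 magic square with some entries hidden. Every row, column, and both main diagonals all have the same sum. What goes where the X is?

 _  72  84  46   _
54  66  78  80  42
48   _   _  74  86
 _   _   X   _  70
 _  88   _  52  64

56

Row 2 is complete and sums to 320; that is the magic constant.
Column 4: 46 + 80 + 74 + 52 + ? = 320, so (4,4) = 68.
Column 5 must total 320; the given cells sum to 262, so (1,5) = 58.
Row 1: 72 + 84 + 46 + 58 + ? = 320, so (1,1) = 60.
The remaining cell in main diagonal is (3,3) = 320 − 258 = 62.
Using row 3: 48 + 62 + 74 + 86 + ? → (3,2) = 320 − 270 = 50.
Using column 2: 72 + 66 + 50 + 88 + ? → (4,2) = 320 − 276 = 44.
Using anti-diagonal: 58 + 80 + 62 + 44 + ? → (5,1) = 320 − 244 = 76.
Row 5: 76 + 88 + 52 + 64 + ? = 320, so (5,3) = 40.
Using column 1: 60 + 54 + 48 + 76 + ? → (4,1) = 320 − 238 = 82.
Column 3 needs 320; the known cells sum to 264, so (4,3) = 56.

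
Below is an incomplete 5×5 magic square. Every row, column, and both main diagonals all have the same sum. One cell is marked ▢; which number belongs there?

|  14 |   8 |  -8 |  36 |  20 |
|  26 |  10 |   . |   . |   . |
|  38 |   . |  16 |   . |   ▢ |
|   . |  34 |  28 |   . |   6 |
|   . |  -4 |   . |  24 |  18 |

Row 1 is complete and sums to 70; that is the magic constant.
Column 2: 8 + 10 + 34 + (-4) + ? = 70, so (3,2) = 22.
Main diagonal: 14 + 10 + 16 + 18 + ? = 70, so (4,4) = 12.
Row 4 must total 70; the given cells sum to 80, so (4,1) = -10.
Column 1: 14 + 26 + 38 + (-10) + ? = 70, so (5,1) = 2.
Anti-diagonal needs 70; the known cells sum to 72, so (2,4) = -2.
The remaining cell in row 5 is (5,3) = 70 − 40 = 30.
Column 3 must total 70; the given cells sum to 66, so (2,3) = 4.
Column 4 needs 70; the known cells sum to 70, so (3,4) = 0.
From row 2, 70 − (26 + 10 + 4 + (-2)) gives (2,5) = 32.
Row 3 needs 70; the known cells sum to 76, so (3,5) = -6.

-6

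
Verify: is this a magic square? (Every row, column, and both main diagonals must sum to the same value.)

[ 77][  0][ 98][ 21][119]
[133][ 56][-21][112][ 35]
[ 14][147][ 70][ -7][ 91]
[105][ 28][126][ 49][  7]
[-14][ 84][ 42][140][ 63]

Row 1: 77 + 0 + 98 + 21 + 119 = 315.
Row 2: 133 + 56 + (-21) + 112 + 35 = 315.
Row 3: 14 + 147 + 70 + (-7) + 91 = 315.
Row 4: 105 + 28 + 126 + 49 + 7 = 315.
Row 5: -14 + 84 + 42 + 140 + 63 = 315.
Column 1: 77 + 133 + 14 + 105 + (-14) = 315.
Column 2: 0 + 56 + 147 + 28 + 84 = 315.
Column 3: 98 + (-21) + 70 + 126 + 42 = 315.
Column 4: 21 + 112 + (-7) + 49 + 140 = 315.
Column 5: 119 + 35 + 91 + 7 + 63 = 315.
Main diagonal: 77 + 56 + 70 + 49 + 63 = 315.
Anti-diagonal: 119 + 112 + 70 + 28 + (-14) = 315.
All lines sum to 315.

Yes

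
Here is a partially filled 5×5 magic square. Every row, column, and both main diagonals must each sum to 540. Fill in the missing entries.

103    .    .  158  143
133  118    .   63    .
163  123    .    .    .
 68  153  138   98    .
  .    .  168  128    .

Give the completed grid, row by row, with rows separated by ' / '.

103 88 48 158 143 / 133 118 78 63 148 / 163 123 108 93 53 / 68 153 138 98 83 / 73 58 168 128 113

Using row 4: 68 + 153 + 138 + 98 + ? → (4,5) = 540 − 457 = 83.
Column 1 must total 540; the given cells sum to 467, so (5,1) = 73.
The remaining cell in column 4 is (3,4) = 540 − 447 = 93.
Using anti-diagonal: 143 + 63 + 153 + 73 + ? → (3,3) = 540 − 432 = 108.
Using row 3: 163 + 123 + 108 + 93 + ? → (3,5) = 540 − 487 = 53.
From main diagonal, 540 − (103 + 118 + 108 + 98) gives (5,5) = 113.
The remaining cell in row 5 is (5,2) = 540 − 482 = 58.
Using column 2: 118 + 123 + 153 + 58 + ? → (1,2) = 540 − 452 = 88.
Using column 5: 143 + 53 + 83 + 113 + ? → (2,5) = 540 − 392 = 148.
From row 1, 540 − (103 + 88 + 158 + 143) gives (1,3) = 48.
Row 2 must total 540; the given cells sum to 462, so (2,3) = 78.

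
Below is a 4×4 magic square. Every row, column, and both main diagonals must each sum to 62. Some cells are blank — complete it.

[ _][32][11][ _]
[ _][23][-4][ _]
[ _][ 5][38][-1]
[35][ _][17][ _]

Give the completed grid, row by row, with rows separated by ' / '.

-7 32 11 26 / 14 23 -4 29 / 20 5 38 -1 / 35 2 17 8

The remaining cell in row 3 is (3,1) = 62 − 42 = 20.
From column 2, 62 − (32 + 23 + 5) gives (4,2) = 2.
Anti-diagonal needs 62; the known cells sum to 36, so (1,4) = 26.
Row 1: 32 + 11 + 26 + ? = 62, so (1,1) = -7.
Row 4 must total 62; the given cells sum to 54, so (4,4) = 8.
Column 1 needs 62; the known cells sum to 48, so (2,1) = 14.
From column 4, 62 − (26 + (-1) + 8) gives (2,4) = 29.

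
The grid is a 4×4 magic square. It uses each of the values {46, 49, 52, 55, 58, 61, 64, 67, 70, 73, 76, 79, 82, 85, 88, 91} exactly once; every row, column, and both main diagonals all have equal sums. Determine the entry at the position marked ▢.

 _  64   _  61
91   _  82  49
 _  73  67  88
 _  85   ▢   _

55

The 16 entries sum to 1096, so each line sums to 1096/4 = 274.
Using row 2: 91 + 82 + 49 + ? → (2,2) = 274 − 222 = 52.
Using row 3: 73 + 67 + 88 + ? → (3,1) = 274 − 228 = 46.
From column 4, 274 − (61 + 49 + 88) gives (4,4) = 76.
Main diagonal: 52 + 67 + 76 + ? = 274, so (1,1) = 79.
From anti-diagonal, 274 − (61 + 82 + 73) gives (4,1) = 58.
The remaining cell in row 1 is (1,3) = 274 − 204 = 70.
From row 4, 274 − (58 + 85 + 76) gives (4,3) = 55.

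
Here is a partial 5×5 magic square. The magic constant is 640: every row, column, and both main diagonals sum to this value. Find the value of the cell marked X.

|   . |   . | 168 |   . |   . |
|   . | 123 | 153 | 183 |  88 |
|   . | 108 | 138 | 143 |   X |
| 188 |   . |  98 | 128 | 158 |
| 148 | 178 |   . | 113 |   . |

Using row 2: 123 + 153 + 183 + 88 + ? → (2,1) = 640 − 547 = 93.
Row 4: 188 + 98 + 128 + 158 + ? = 640, so (4,2) = 68.
Using column 2: 123 + 108 + 68 + 178 + ? → (1,2) = 640 − 477 = 163.
Column 3 must total 640; the given cells sum to 557, so (5,3) = 83.
Column 4 needs 640; the known cells sum to 567, so (1,4) = 73.
From anti-diagonal, 640 − (183 + 138 + 68 + 148) gives (1,5) = 103.
Using row 1: 163 + 168 + 73 + 103 + ? → (1,1) = 640 − 507 = 133.
Using row 5: 148 + 178 + 83 + 113 + ? → (5,5) = 640 − 522 = 118.
Column 1: 133 + 93 + 188 + 148 + ? = 640, so (3,1) = 78.
From column 5, 640 − (103 + 88 + 158 + 118) gives (3,5) = 173.

173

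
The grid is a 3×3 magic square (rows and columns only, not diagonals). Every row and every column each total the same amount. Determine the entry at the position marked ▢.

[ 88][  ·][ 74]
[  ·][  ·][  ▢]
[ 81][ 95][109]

Row 3 is complete and sums to 285; that is the magic constant.
Row 1 must total 285; the given cells sum to 162, so (1,2) = 123.
Column 1 must total 285; the given cells sum to 169, so (2,1) = 116.
From column 2, 285 − (123 + 95) gives (2,2) = 67.
The remaining cell in column 3 is (2,3) = 285 − 183 = 102.

102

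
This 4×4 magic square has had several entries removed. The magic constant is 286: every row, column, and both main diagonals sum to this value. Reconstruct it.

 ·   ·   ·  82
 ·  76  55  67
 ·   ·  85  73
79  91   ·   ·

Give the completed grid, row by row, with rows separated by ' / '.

61 49 94 82 / 88 76 55 67 / 58 70 85 73 / 79 91 52 64

Row 2 needs 286; the known cells sum to 198, so (2,1) = 88.
From column 4, 286 − (82 + 67 + 73) gives (4,4) = 64.
The remaining cell in main diagonal is (1,1) = 286 − 225 = 61.
Using anti-diagonal: 82 + 55 + 79 + ? → (3,2) = 286 − 216 = 70.
Row 3 must total 286; the given cells sum to 228, so (3,1) = 58.
From row 4, 286 − (79 + 91 + 64) gives (4,3) = 52.
Column 2 must total 286; the given cells sum to 237, so (1,2) = 49.
Column 3 needs 286; the known cells sum to 192, so (1,3) = 94.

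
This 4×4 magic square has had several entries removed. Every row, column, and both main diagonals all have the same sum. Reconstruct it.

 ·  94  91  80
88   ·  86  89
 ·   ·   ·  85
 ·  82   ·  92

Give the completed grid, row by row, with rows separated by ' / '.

81 94 91 80 / 88 83 86 89 / 84 87 90 85 / 93 82 79 92

Column 4 is already complete: 80 + 89 + 85 + 92 = 346, so that is the magic constant.
The remaining cell in row 1 is (1,1) = 346 − 265 = 81.
Row 2 must total 346; the given cells sum to 263, so (2,2) = 83.
Using column 2: 94 + 83 + 82 + ? → (3,2) = 346 − 259 = 87.
Main diagonal must total 346; the given cells sum to 256, so (3,3) = 90.
The remaining cell in anti-diagonal is (4,1) = 346 − 253 = 93.
Row 3 must total 346; the given cells sum to 262, so (3,1) = 84.
Row 4: 93 + 82 + 92 + ? = 346, so (4,3) = 79.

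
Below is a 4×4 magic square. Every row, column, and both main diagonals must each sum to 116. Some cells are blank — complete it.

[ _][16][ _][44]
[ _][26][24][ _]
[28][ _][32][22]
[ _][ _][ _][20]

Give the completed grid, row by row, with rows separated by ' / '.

38 16 18 44 / 36 26 24 30 / 28 34 32 22 / 14 40 42 20

Row 3 must total 116; the given cells sum to 82, so (3,2) = 34.
From column 2, 116 − (16 + 26 + 34) gives (4,2) = 40.
Column 4 must total 116; the given cells sum to 86, so (2,4) = 30.
Main diagonal: 26 + 32 + 20 + ? = 116, so (1,1) = 38.
Using anti-diagonal: 44 + 24 + 34 + ? → (4,1) = 116 − 102 = 14.
Using row 1: 38 + 16 + 44 + ? → (1,3) = 116 − 98 = 18.
Row 2 must total 116; the given cells sum to 80, so (2,1) = 36.
The remaining cell in row 4 is (4,3) = 116 − 74 = 42.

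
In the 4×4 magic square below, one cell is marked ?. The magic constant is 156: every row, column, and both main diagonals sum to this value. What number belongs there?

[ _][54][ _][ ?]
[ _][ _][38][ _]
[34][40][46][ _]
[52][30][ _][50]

26

From row 3, 156 − (34 + 40 + 46) gives (3,4) = 36.
Row 4 needs 156; the known cells sum to 132, so (4,3) = 24.
From column 2, 156 − (54 + 40 + 30) gives (2,2) = 32.
From column 3, 156 − (38 + 46 + 24) gives (1,3) = 48.
Main diagonal needs 156; the known cells sum to 128, so (1,1) = 28.
From anti-diagonal, 156 − (38 + 40 + 52) gives (1,4) = 26.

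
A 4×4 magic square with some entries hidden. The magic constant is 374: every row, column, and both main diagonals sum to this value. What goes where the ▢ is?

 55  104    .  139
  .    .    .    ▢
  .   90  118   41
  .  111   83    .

62

Row 1: 55 + 104 + 139 + ? = 374, so (1,3) = 76.
Using row 3: 90 + 118 + 41 + ? → (3,1) = 374 − 249 = 125.
The remaining cell in column 2 is (2,2) = 374 − 305 = 69.
The remaining cell in column 3 is (2,3) = 374 − 277 = 97.
Main diagonal needs 374; the known cells sum to 242, so (4,4) = 132.
Anti-diagonal: 139 + 97 + 90 + ? = 374, so (4,1) = 48.
Column 1: 55 + 125 + 48 + ? = 374, so (2,1) = 146.
Column 4 needs 374; the known cells sum to 312, so (2,4) = 62.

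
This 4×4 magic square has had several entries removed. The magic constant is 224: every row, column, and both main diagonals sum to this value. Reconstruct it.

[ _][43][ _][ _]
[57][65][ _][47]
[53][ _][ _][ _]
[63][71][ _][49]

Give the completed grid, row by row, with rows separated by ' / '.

The remaining cell in row 2 is (2,3) = 224 − 169 = 55.
Row 4: 63 + 71 + 49 + ? = 224, so (4,3) = 41.
Column 1 needs 224; the known cells sum to 173, so (1,1) = 51.
The remaining cell in column 2 is (3,2) = 224 − 179 = 45.
The remaining cell in main diagonal is (3,3) = 224 − 165 = 59.
Anti-diagonal: 55 + 45 + 63 + ? = 224, so (1,4) = 61.
Row 1: 51 + 43 + 61 + ? = 224, so (1,3) = 69.
Row 3 needs 224; the known cells sum to 157, so (3,4) = 67.

51 43 69 61 / 57 65 55 47 / 53 45 59 67 / 63 71 41 49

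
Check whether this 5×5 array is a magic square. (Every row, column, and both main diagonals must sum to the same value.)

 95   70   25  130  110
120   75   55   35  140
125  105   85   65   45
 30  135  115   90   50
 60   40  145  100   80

Row 1: 95 + 70 + 25 + 130 + 110 = 430.
Row 2: 120 + 75 + 55 + 35 + 140 = 425.
Row 3: 125 + 105 + 85 + 65 + 45 = 425.
Row 4: 30 + 135 + 115 + 90 + 50 = 420.
Row 5: 60 + 40 + 145 + 100 + 80 = 425.
Column 1: 95 + 120 + 125 + 30 + 60 = 430.
Column 2: 70 + 75 + 105 + 135 + 40 = 425.
Column 3: 25 + 55 + 85 + 115 + 145 = 425.
Column 4: 130 + 35 + 65 + 90 + 100 = 420.
Column 5: 110 + 140 + 45 + 50 + 80 = 425.
Main diagonal: 95 + 75 + 85 + 90 + 80 = 425.
Anti-diagonal: 110 + 35 + 85 + 135 + 60 = 425.

No — column 1 sums to 430 but column 2 sums to 425.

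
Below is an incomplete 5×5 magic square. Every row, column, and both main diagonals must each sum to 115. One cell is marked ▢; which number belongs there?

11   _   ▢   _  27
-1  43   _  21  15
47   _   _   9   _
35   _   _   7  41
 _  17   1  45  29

39

Row 2: -1 + 43 + 21 + 15 + ? = 115, so (2,3) = 37.
Using row 5: 17 + 1 + 45 + 29 + ? → (5,1) = 115 − 92 = 23.
From column 4, 115 − (21 + 9 + 7 + 45) gives (1,4) = 33.
Using column 5: 27 + 15 + 41 + 29 + ? → (3,5) = 115 − 112 = 3.
Main diagonal needs 115; the known cells sum to 90, so (3,3) = 25.
The remaining cell in anti-diagonal is (4,2) = 115 − 96 = 19.
The remaining cell in row 3 is (3,2) = 115 − 84 = 31.
Row 4 needs 115; the known cells sum to 102, so (4,3) = 13.
Column 2: 43 + 31 + 19 + 17 + ? = 115, so (1,2) = 5.
Column 3: 37 + 25 + 13 + 1 + ? = 115, so (1,3) = 39.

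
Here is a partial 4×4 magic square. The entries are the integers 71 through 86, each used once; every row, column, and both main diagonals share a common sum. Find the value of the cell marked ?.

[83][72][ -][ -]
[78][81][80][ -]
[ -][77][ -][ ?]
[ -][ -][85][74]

79

The entries are 71 through 86, which sum to 1256, so each line sums to 1256/4 = 314.
Row 2: 78 + 81 + 80 + ? = 314, so (2,4) = 75.
Column 2 needs 314; the known cells sum to 230, so (4,2) = 84.
From main diagonal, 314 − (83 + 81 + 74) gives (3,3) = 76.
From row 4, 314 − (84 + 85 + 74) gives (4,1) = 71.
Column 1 must total 314; the given cells sum to 232, so (3,1) = 82.
Using column 3: 80 + 76 + 85 + ? → (1,3) = 314 − 241 = 73.
From anti-diagonal, 314 − (80 + 77 + 71) gives (1,4) = 86.
Row 3 needs 314; the known cells sum to 235, so (3,4) = 79.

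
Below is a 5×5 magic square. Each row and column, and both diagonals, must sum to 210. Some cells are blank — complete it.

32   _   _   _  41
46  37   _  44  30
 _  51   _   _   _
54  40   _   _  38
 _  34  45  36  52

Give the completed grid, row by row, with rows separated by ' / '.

From row 2, 210 − (46 + 37 + 44 + 30) gives (2,3) = 53.
Row 5 needs 210; the known cells sum to 167, so (5,1) = 43.
Column 1: 32 + 46 + 54 + 43 + ? = 210, so (3,1) = 35.
Column 2 must total 210; the given cells sum to 162, so (1,2) = 48.
Using column 5: 41 + 30 + 38 + 52 + ? → (3,5) = 210 − 161 = 49.
The remaining cell in anti-diagonal is (3,3) = 210 − 168 = 42.
Row 3 needs 210; the known cells sum to 177, so (3,4) = 33.
Main diagonal must total 210; the given cells sum to 163, so (4,4) = 47.
Row 4: 54 + 40 + 47 + 38 + ? = 210, so (4,3) = 31.
Using column 3: 53 + 42 + 31 + 45 + ? → (1,3) = 210 − 171 = 39.
The remaining cell in column 4 is (1,4) = 210 − 160 = 50.

32 48 39 50 41 / 46 37 53 44 30 / 35 51 42 33 49 / 54 40 31 47 38 / 43 34 45 36 52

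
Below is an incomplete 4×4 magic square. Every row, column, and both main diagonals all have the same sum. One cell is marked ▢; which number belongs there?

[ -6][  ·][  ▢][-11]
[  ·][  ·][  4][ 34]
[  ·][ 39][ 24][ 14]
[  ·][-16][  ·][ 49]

Column 4 is complete and sums to 86; that is the magic constant.
The remaining cell in row 3 is (3,1) = 86 − 77 = 9.
Main diagonal must total 86; the given cells sum to 67, so (2,2) = 19.
Anti-diagonal must total 86; the given cells sum to 32, so (4,1) = 54.
Row 2 needs 86; the known cells sum to 57, so (2,1) = 29.
The remaining cell in row 4 is (4,3) = 86 − 87 = -1.
Column 2 needs 86; the known cells sum to 42, so (1,2) = 44.
The remaining cell in column 3 is (1,3) = 86 − 27 = 59.

59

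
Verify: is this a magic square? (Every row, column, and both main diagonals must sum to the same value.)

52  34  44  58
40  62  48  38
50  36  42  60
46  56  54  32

Row 1: 52 + 34 + 44 + 58 = 188.
Row 2: 40 + 62 + 48 + 38 = 188.
Row 3: 50 + 36 + 42 + 60 = 188.
Row 4: 46 + 56 + 54 + 32 = 188.
Column 1: 52 + 40 + 50 + 46 = 188.
Column 2: 34 + 62 + 36 + 56 = 188.
Column 3: 44 + 48 + 42 + 54 = 188.
Column 4: 58 + 38 + 60 + 32 = 188.
Main diagonal: 52 + 62 + 42 + 32 = 188.
Anti-diagonal: 58 + 48 + 36 + 46 = 188.
All lines sum to 188.

Yes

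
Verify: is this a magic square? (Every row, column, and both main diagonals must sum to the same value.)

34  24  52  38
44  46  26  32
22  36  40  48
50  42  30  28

Row 1: 34 + 24 + 52 + 38 = 148.
Row 2: 44 + 46 + 26 + 32 = 148.
Row 3: 22 + 36 + 40 + 48 = 146.
Row 4: 50 + 42 + 30 + 28 = 150.
Column 1: 34 + 44 + 22 + 50 = 150.
Column 2: 24 + 46 + 36 + 42 = 148.
Column 3: 52 + 26 + 40 + 30 = 148.
Column 4: 38 + 32 + 48 + 28 = 146.
Main diagonal: 34 + 46 + 40 + 28 = 148.
Anti-diagonal: 38 + 26 + 36 + 50 = 150.

No — anti-diagonal sums to 150 but column 4 sums to 146.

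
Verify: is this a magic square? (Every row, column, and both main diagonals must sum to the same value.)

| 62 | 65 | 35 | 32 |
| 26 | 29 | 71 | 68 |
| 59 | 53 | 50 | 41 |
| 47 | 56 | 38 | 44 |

No — column 2 sums to 203 but column 4 sums to 185.

Row 1: 62 + 65 + 35 + 32 = 194.
Row 2: 26 + 29 + 71 + 68 = 194.
Row 3: 59 + 53 + 50 + 41 = 203.
Row 4: 47 + 56 + 38 + 44 = 185.
Column 1: 62 + 26 + 59 + 47 = 194.
Column 2: 65 + 29 + 53 + 56 = 203.
Column 3: 35 + 71 + 50 + 38 = 194.
Column 4: 32 + 68 + 41 + 44 = 185.
Main diagonal: 62 + 29 + 50 + 44 = 185.
Anti-diagonal: 32 + 71 + 53 + 47 = 203.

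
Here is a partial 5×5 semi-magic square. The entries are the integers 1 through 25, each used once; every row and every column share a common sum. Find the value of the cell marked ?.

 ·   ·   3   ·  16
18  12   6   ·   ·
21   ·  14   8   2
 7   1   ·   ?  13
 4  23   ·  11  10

The entries are 1 through 25, which sum to 325, so each line sums to 325/5 = 65.
Using row 3: 21 + 14 + 8 + 2 + ? → (3,2) = 65 − 45 = 20.
Row 5: 4 + 23 + 11 + 10 + ? = 65, so (5,3) = 17.
Column 1: 18 + 21 + 7 + 4 + ? = 65, so (1,1) = 15.
The remaining cell in column 2 is (1,2) = 65 − 56 = 9.
Column 3 needs 65; the known cells sum to 40, so (4,3) = 25.
The remaining cell in column 5 is (2,5) = 65 − 41 = 24.
Using row 1: 15 + 9 + 3 + 16 + ? → (1,4) = 65 − 43 = 22.
Using row 2: 18 + 12 + 6 + 24 + ? → (2,4) = 65 − 60 = 5.
Row 4 needs 65; the known cells sum to 46, so (4,4) = 19.

19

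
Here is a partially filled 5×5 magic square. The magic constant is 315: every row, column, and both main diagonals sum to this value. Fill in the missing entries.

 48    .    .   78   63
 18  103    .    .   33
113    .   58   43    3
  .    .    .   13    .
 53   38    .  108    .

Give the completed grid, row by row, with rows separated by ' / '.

Row 3 needs 315; the known cells sum to 217, so (3,2) = 98.
The remaining cell in column 1 is (4,1) = 315 − 232 = 83.
The remaining cell in column 4 is (2,4) = 315 − 242 = 73.
Main diagonal must total 315; the given cells sum to 222, so (5,5) = 93.
Anti-diagonal needs 315; the known cells sum to 247, so (4,2) = 68.
Row 2 needs 315; the known cells sum to 227, so (2,3) = 88.
From row 5, 315 − (53 + 38 + 108 + 93) gives (5,3) = 23.
From column 2, 315 − (103 + 98 + 68 + 38) gives (1,2) = 8.
Using column 5: 63 + 33 + 3 + 93 + ? → (4,5) = 315 − 192 = 123.
Row 1: 48 + 8 + 78 + 63 + ? = 315, so (1,3) = 118.
Row 4: 83 + 68 + 13 + 123 + ? = 315, so (4,3) = 28.

48 8 118 78 63 / 18 103 88 73 33 / 113 98 58 43 3 / 83 68 28 13 123 / 53 38 23 108 93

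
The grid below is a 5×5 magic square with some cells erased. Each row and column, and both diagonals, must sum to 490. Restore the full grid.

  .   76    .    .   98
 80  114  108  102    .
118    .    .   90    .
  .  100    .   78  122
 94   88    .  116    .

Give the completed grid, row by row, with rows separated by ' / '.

92 76 120 104 98 / 80 114 108 102 86 / 118 112 96 90 74 / 106 100 84 78 122 / 94 88 82 116 110

The remaining cell in row 2 is (2,5) = 490 − 404 = 86.
Column 2: 76 + 114 + 100 + 88 + ? = 490, so (3,2) = 112.
Column 4: 102 + 90 + 78 + 116 + ? = 490, so (1,4) = 104.
Using anti-diagonal: 98 + 102 + 100 + 94 + ? → (3,3) = 490 − 394 = 96.
Row 3: 118 + 112 + 96 + 90 + ? = 490, so (3,5) = 74.
The remaining cell in column 5 is (5,5) = 490 − 380 = 110.
From main diagonal, 490 − (114 + 96 + 78 + 110) gives (1,1) = 92.
Using row 1: 92 + 76 + 104 + 98 + ? → (1,3) = 490 − 370 = 120.
Row 5: 94 + 88 + 116 + 110 + ? = 490, so (5,3) = 82.
Column 1 needs 490; the known cells sum to 384, so (4,1) = 106.
From column 3, 490 − (120 + 108 + 96 + 82) gives (4,3) = 84.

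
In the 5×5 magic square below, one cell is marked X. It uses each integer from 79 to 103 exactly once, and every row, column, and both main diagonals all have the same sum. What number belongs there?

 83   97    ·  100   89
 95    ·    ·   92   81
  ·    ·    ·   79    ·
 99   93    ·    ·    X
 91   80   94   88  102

The entries are 79 through 103, which sum to 2275, so each line sums to 2275/5 = 455.
From row 1, 455 − (83 + 97 + 100 + 89) gives (1,3) = 86.
From column 1, 455 − (83 + 95 + 99 + 91) gives (3,1) = 87.
Using column 4: 100 + 92 + 79 + 88 + ? → (4,4) = 455 − 359 = 96.
The remaining cell in anti-diagonal is (3,3) = 455 − 365 = 90.
Main diagonal: 83 + 90 + 96 + 102 + ? = 455, so (2,2) = 84.
From row 2, 455 − (95 + 84 + 92 + 81) gives (2,3) = 103.
The remaining cell in column 2 is (3,2) = 455 − 354 = 101.
Column 3 must total 455; the given cells sum to 373, so (4,3) = 82.
Row 3 must total 455; the given cells sum to 357, so (3,5) = 98.
The remaining cell in row 4 is (4,5) = 455 − 370 = 85.

85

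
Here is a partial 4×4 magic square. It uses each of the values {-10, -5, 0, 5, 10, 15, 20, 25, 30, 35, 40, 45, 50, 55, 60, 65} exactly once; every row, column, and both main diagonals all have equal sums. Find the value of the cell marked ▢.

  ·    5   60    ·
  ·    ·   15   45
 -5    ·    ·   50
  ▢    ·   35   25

The 16 entries sum to 440, so each line sums to 440/4 = 110.
Column 3 needs 110; the known cells sum to 110, so (3,3) = 0.
From column 4, 110 − (45 + 50 + 25) gives (1,4) = -10.
Row 1: 5 + 60 + (-10) + ? = 110, so (1,1) = 55.
From row 3, 110 − (-5 + 0 + 50) gives (3,2) = 65.
Main diagonal needs 110; the known cells sum to 80, so (2,2) = 30.
Using anti-diagonal: -10 + 15 + 65 + ? → (4,1) = 110 − 70 = 40.

40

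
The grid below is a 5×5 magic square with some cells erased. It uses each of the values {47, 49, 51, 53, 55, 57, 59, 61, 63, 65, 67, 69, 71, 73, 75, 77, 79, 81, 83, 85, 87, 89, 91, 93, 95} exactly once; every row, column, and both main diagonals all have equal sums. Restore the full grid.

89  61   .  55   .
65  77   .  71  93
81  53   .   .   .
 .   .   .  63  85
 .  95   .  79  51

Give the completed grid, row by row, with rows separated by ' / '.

The 25 entries sum to 1775, so each line sums to 1775/5 = 355.
Row 2 needs 355; the known cells sum to 306, so (2,3) = 49.
Column 2: 61 + 77 + 53 + 95 + ? = 355, so (4,2) = 69.
From column 4, 355 − (55 + 71 + 63 + 79) gives (3,4) = 87.
Main diagonal: 89 + 77 + 63 + 51 + ? = 355, so (3,3) = 75.
From row 3, 355 − (81 + 53 + 75 + 87) gives (3,5) = 59.
From column 5, 355 − (93 + 59 + 85 + 51) gives (1,5) = 67.
From anti-diagonal, 355 − (67 + 71 + 75 + 69) gives (5,1) = 73.
Row 1: 89 + 61 + 55 + 67 + ? = 355, so (1,3) = 83.
Using row 5: 73 + 95 + 79 + 51 + ? → (5,3) = 355 − 298 = 57.
From column 1, 355 − (89 + 65 + 81 + 73) gives (4,1) = 47.
Column 3 needs 355; the known cells sum to 264, so (4,3) = 91.

89 61 83 55 67 / 65 77 49 71 93 / 81 53 75 87 59 / 47 69 91 63 85 / 73 95 57 79 51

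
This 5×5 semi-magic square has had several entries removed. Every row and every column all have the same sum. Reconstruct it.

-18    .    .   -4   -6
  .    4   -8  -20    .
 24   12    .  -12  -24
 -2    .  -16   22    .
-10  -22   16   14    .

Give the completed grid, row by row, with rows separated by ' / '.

Column 4 is already complete: -4 + -20 + -12 + 22 + 14 = 0, so that is the magic constant.
Row 3: 24 + 12 + (-12) + (-24) + ? = 0, so (3,3) = 0.
Row 5 needs 0; the known cells sum to -2, so (5,5) = 2.
Column 1 needs 0; the known cells sum to -6, so (2,1) = 6.
The remaining cell in column 3 is (1,3) = 0 − (-8) = 8.
Row 1 must total 0; the given cells sum to -20, so (1,2) = 20.
Using row 2: 6 + 4 + (-8) + (-20) + ? → (2,5) = 0 − (-18) = 18.
The remaining cell in column 2 is (4,2) = 0 − 14 = -14.
The remaining cell in column 5 is (4,5) = 0 − (-10) = 10.

-18 20 8 -4 -6 / 6 4 -8 -20 18 / 24 12 0 -12 -24 / -2 -14 -16 22 10 / -10 -22 16 14 2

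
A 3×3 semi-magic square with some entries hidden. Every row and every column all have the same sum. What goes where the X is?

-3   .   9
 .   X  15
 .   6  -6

0

Column 3 is complete and sums to 18; that is the magic constant.
Row 1: -3 + 9 + ? = 18, so (1,2) = 12.
Row 3 needs 18; the known cells sum to 0, so (3,1) = 18.
Column 1 needs 18; the known cells sum to 15, so (2,1) = 3.
From column 2, 18 − (12 + 6) gives (2,2) = 0.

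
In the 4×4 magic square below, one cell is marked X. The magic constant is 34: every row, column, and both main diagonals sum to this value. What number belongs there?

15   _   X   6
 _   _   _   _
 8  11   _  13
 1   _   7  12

9

From row 3, 34 − (8 + 11 + 13) gives (3,3) = 2.
Row 4 must total 34; the given cells sum to 20, so (4,2) = 14.
Column 1 must total 34; the given cells sum to 24, so (2,1) = 10.
From column 4, 34 − (6 + 13 + 12) gives (2,4) = 3.
The remaining cell in main diagonal is (2,2) = 34 − 29 = 5.
Using anti-diagonal: 6 + 11 + 1 + ? → (2,3) = 34 − 18 = 16.
Column 2 must total 34; the given cells sum to 30, so (1,2) = 4.
Using column 3: 16 + 2 + 7 + ? → (1,3) = 34 − 25 = 9.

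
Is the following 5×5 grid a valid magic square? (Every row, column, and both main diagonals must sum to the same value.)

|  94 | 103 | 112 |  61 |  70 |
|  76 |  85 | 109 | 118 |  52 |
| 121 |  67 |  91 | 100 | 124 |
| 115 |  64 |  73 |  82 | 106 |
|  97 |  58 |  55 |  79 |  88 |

Row 1: 94 + 103 + 112 + 61 + 70 = 440.
Row 2: 76 + 85 + 109 + 118 + 52 = 440.
Row 3: 121 + 67 + 91 + 100 + 124 = 503.
Row 4: 115 + 64 + 73 + 82 + 106 = 440.
Row 5: 97 + 58 + 55 + 79 + 88 = 377.
Column 1: 94 + 76 + 121 + 115 + 97 = 503.
Column 2: 103 + 85 + 67 + 64 + 58 = 377.
Column 3: 112 + 109 + 91 + 73 + 55 = 440.
Column 4: 61 + 118 + 100 + 82 + 79 = 440.
Column 5: 70 + 52 + 124 + 106 + 88 = 440.
Main diagonal: 94 + 85 + 91 + 82 + 88 = 440.
Anti-diagonal: 70 + 118 + 91 + 64 + 97 = 440.

No — column 1 sums to 503 but column 5 sums to 440.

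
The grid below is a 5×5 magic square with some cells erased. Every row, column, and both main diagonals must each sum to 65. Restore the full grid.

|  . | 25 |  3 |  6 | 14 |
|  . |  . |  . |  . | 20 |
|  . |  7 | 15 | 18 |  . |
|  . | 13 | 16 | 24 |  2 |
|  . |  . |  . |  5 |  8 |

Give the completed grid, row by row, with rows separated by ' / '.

The remaining cell in row 1 is (1,1) = 65 − 48 = 17.
Using row 4: 13 + 16 + 24 + 2 + ? → (4,1) = 65 − 55 = 10.
From column 4, 65 − (6 + 18 + 24 + 5) gives (2,4) = 12.
Column 5 must total 65; the given cells sum to 44, so (3,5) = 21.
Main diagonal needs 65; the known cells sum to 64, so (2,2) = 1.
Using anti-diagonal: 14 + 12 + 15 + 13 + ? → (5,1) = 65 − 54 = 11.
Row 3 must total 65; the given cells sum to 61, so (3,1) = 4.
Column 1 needs 65; the known cells sum to 42, so (2,1) = 23.
The remaining cell in column 2 is (5,2) = 65 − 46 = 19.
Row 2 needs 65; the known cells sum to 56, so (2,3) = 9.
The remaining cell in row 5 is (5,3) = 65 − 43 = 22.

17 25 3 6 14 / 23 1 9 12 20 / 4 7 15 18 21 / 10 13 16 24 2 / 11 19 22 5 8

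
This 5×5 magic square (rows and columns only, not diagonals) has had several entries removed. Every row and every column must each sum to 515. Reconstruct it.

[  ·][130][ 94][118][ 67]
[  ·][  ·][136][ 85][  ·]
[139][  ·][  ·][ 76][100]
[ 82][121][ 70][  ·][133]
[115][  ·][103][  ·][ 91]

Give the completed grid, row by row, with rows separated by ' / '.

106 130 94 118 67 / 73 97 136 85 124 / 139 88 112 76 100 / 82 121 70 109 133 / 115 79 103 127 91

Row 1: 130 + 94 + 118 + 67 + ? = 515, so (1,1) = 106.
Row 4 must total 515; the given cells sum to 406, so (4,4) = 109.
Column 1: 106 + 139 + 82 + 115 + ? = 515, so (2,1) = 73.
The remaining cell in column 3 is (3,3) = 515 − 403 = 112.
Column 4 must total 515; the given cells sum to 388, so (5,4) = 127.
The remaining cell in column 5 is (2,5) = 515 − 391 = 124.
Row 2: 73 + 136 + 85 + 124 + ? = 515, so (2,2) = 97.
Row 3: 139 + 112 + 76 + 100 + ? = 515, so (3,2) = 88.
Row 5 must total 515; the given cells sum to 436, so (5,2) = 79.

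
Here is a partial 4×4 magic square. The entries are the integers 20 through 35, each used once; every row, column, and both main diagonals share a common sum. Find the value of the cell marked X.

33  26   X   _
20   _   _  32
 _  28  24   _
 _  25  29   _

30

The entries are 20 through 35, which sum to 440, so each line sums to 440/4 = 110.
Column 2: 26 + 28 + 25 + ? = 110, so (2,2) = 31.
Main diagonal: 33 + 31 + 24 + ? = 110, so (4,4) = 22.
The remaining cell in row 2 is (2,3) = 110 − 83 = 27.
From row 4, 110 − (25 + 29 + 22) gives (4,1) = 34.
Column 1 must total 110; the given cells sum to 87, so (3,1) = 23.
Column 3 must total 110; the given cells sum to 80, so (1,3) = 30.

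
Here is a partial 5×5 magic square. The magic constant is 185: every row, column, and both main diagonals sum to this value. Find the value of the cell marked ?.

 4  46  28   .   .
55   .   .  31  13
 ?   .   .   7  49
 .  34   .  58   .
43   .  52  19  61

From row 5, 185 − (43 + 52 + 19 + 61) gives (5,2) = 10.
Column 4 needs 185; the known cells sum to 115, so (1,4) = 70.
From row 1, 185 − (4 + 46 + 28 + 70) gives (1,5) = 37.
Column 5 needs 185; the known cells sum to 160, so (4,5) = 25.
Using anti-diagonal: 37 + 31 + 34 + 43 + ? → (3,3) = 185 − 145 = 40.
Main diagonal needs 185; the known cells sum to 163, so (2,2) = 22.
From row 2, 185 − (55 + 22 + 31 + 13) gives (2,3) = 64.
The remaining cell in column 2 is (3,2) = 185 − 112 = 73.
Using column 3: 28 + 64 + 40 + 52 + ? → (4,3) = 185 − 184 = 1.
From row 3, 185 − (73 + 40 + 7 + 49) gives (3,1) = 16.

16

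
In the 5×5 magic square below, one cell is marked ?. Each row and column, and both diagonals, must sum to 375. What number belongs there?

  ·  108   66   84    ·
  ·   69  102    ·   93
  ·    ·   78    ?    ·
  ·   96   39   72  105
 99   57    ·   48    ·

From row 4, 375 − (96 + 39 + 72 + 105) gives (4,1) = 63.
Column 2 needs 375; the known cells sum to 330, so (3,2) = 45.
Column 3: 66 + 102 + 78 + 39 + ? = 375, so (5,3) = 90.
The remaining cell in row 5 is (5,5) = 375 − 294 = 81.
Main diagonal needs 375; the known cells sum to 300, so (1,1) = 75.
Row 1 must total 375; the given cells sum to 333, so (1,5) = 42.
From column 5, 375 − (42 + 93 + 105 + 81) gives (3,5) = 54.
Using anti-diagonal: 42 + 78 + 96 + 99 + ? → (2,4) = 375 − 315 = 60.
Row 2 must total 375; the given cells sum to 324, so (2,1) = 51.
From column 1, 375 − (75 + 51 + 63 + 99) gives (3,1) = 87.
Column 4: 84 + 60 + 72 + 48 + ? = 375, so (3,4) = 111.

111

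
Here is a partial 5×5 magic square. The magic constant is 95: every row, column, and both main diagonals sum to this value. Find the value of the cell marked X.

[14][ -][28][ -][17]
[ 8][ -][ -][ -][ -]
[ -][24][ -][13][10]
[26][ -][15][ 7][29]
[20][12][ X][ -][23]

9

From row 4, 95 − (26 + 15 + 7 + 29) gives (4,2) = 18.
The remaining cell in column 1 is (3,1) = 95 − 68 = 27.
Using column 5: 17 + 10 + 29 + 23 + ? → (2,5) = 95 − 79 = 16.
Row 3: 27 + 24 + 13 + 10 + ? = 95, so (3,3) = 21.
The remaining cell in main diagonal is (2,2) = 95 − 65 = 30.
From anti-diagonal, 95 − (17 + 21 + 18 + 20) gives (2,4) = 19.
Row 2 needs 95; the known cells sum to 73, so (2,3) = 22.
From column 2, 95 − (30 + 24 + 18 + 12) gives (1,2) = 11.
Using column 3: 28 + 22 + 21 + 15 + ? → (5,3) = 95 − 86 = 9.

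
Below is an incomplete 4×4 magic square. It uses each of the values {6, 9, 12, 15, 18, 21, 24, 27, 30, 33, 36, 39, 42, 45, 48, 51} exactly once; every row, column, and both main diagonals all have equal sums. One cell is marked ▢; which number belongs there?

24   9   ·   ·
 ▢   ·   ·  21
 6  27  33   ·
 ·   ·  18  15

The 16 entries sum to 456, so each line sums to 456/4 = 114.
Using row 3: 6 + 27 + 33 + ? → (3,4) = 114 − 66 = 48.
Using column 4: 21 + 48 + 15 + ? → (1,4) = 114 − 84 = 30.
Main diagonal must total 114; the given cells sum to 72, so (2,2) = 42.
The remaining cell in row 1 is (1,3) = 114 − 63 = 51.
Column 2: 9 + 42 + 27 + ? = 114, so (4,2) = 36.
From column 3, 114 − (51 + 33 + 18) gives (2,3) = 12.
Anti-diagonal needs 114; the known cells sum to 69, so (4,1) = 45.
The remaining cell in row 2 is (2,1) = 114 − 75 = 39.

39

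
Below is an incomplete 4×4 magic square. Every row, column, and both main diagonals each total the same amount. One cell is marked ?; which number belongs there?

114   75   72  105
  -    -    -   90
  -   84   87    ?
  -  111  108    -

Row 1 is complete and sums to 366; that is the magic constant.
Column 2 needs 366; the known cells sum to 270, so (2,2) = 96.
Using column 3: 72 + 87 + 108 + ? → (2,3) = 366 − 267 = 99.
The remaining cell in main diagonal is (4,4) = 366 − 297 = 69.
Anti-diagonal: 105 + 99 + 84 + ? = 366, so (4,1) = 78.
Using row 2: 96 + 99 + 90 + ? → (2,1) = 366 − 285 = 81.
Column 1: 114 + 81 + 78 + ? = 366, so (3,1) = 93.
Column 4: 105 + 90 + 69 + ? = 366, so (3,4) = 102.

102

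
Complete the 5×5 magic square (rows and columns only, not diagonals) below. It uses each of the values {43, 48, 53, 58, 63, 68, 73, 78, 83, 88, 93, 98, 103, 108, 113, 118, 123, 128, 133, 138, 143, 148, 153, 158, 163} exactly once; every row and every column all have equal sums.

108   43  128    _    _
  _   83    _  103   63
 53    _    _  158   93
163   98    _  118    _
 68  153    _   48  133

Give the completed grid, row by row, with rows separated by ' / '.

The 25 entries sum to 2575, so each line sums to 2575/5 = 515.
From row 5, 515 − (68 + 153 + 48 + 133) gives (5,3) = 113.
Column 1 needs 515; the known cells sum to 392, so (2,1) = 123.
Using column 2: 43 + 83 + 98 + 153 + ? → (3,2) = 515 − 377 = 138.
The remaining cell in column 4 is (1,4) = 515 − 427 = 88.
Row 1: 108 + 43 + 128 + 88 + ? = 515, so (1,5) = 148.
Row 2 must total 515; the given cells sum to 372, so (2,3) = 143.
The remaining cell in row 3 is (3,3) = 515 − 442 = 73.
Column 3 needs 515; the known cells sum to 457, so (4,3) = 58.
Column 5 must total 515; the given cells sum to 437, so (4,5) = 78.

108 43 128 88 148 / 123 83 143 103 63 / 53 138 73 158 93 / 163 98 58 118 78 / 68 153 113 48 133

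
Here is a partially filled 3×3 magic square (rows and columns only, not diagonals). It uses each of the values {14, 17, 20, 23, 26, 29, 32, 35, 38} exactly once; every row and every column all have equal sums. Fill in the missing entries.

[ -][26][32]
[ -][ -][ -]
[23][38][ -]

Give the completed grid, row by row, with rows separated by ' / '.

The 9 entries sum to 234, so each line sums to 234/3 = 78.
Row 1 must total 78; the given cells sum to 58, so (1,1) = 20.
Row 3 needs 78; the known cells sum to 61, so (3,3) = 17.
From column 1, 78 − (20 + 23) gives (2,1) = 35.
From column 2, 78 − (26 + 38) gives (2,2) = 14.
The remaining cell in column 3 is (2,3) = 78 − 49 = 29.

20 26 32 / 35 14 29 / 23 38 17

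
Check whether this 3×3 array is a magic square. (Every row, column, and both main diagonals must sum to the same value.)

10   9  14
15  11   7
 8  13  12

Yes

Row 1: 10 + 9 + 14 = 33.
Row 2: 15 + 11 + 7 = 33.
Row 3: 8 + 13 + 12 = 33.
Column 1: 10 + 15 + 8 = 33.
Column 2: 9 + 11 + 13 = 33.
Column 3: 14 + 7 + 12 = 33.
Main diagonal: 10 + 11 + 12 = 33.
Anti-diagonal: 14 + 11 + 8 = 33.
All lines sum to 33.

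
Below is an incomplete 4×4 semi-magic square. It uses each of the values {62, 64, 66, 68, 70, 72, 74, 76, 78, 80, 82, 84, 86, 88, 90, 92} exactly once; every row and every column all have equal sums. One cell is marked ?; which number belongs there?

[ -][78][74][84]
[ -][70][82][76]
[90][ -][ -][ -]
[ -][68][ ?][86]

88

The 16 entries sum to 1232, so each line sums to 1232/4 = 308.
Row 1: 78 + 74 + 84 + ? = 308, so (1,1) = 72.
Row 2 must total 308; the given cells sum to 228, so (2,1) = 80.
Column 1 needs 308; the known cells sum to 242, so (4,1) = 66.
Column 2: 78 + 70 + 68 + ? = 308, so (3,2) = 92.
The remaining cell in column 4 is (3,4) = 308 − 246 = 62.
From row 3, 308 − (90 + 92 + 62) gives (3,3) = 64.
From row 4, 308 − (66 + 68 + 86) gives (4,3) = 88.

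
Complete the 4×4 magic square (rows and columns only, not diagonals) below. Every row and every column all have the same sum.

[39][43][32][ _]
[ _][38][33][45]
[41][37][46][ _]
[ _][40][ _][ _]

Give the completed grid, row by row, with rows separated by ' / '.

Column 2 is already complete: 43 + 38 + 37 + 40 = 158, so that is the magic constant.
Row 1: 39 + 43 + 32 + ? = 158, so (1,4) = 44.
Row 2 needs 158; the known cells sum to 116, so (2,1) = 42.
Row 3 needs 158; the known cells sum to 124, so (3,4) = 34.
Column 1 must total 158; the given cells sum to 122, so (4,1) = 36.
Column 3 needs 158; the known cells sum to 111, so (4,3) = 47.
Column 4: 44 + 45 + 34 + ? = 158, so (4,4) = 35.

39 43 32 44 / 42 38 33 45 / 41 37 46 34 / 36 40 47 35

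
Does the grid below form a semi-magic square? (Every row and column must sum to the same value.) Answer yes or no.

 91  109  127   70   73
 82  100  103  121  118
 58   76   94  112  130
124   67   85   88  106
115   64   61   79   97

Row 1: 91 + 109 + 127 + 70 + 73 = 470.
Row 2: 82 + 100 + 103 + 121 + 118 = 524.
Row 3: 58 + 76 + 94 + 112 + 130 = 470.
Row 4: 124 + 67 + 85 + 88 + 106 = 470.
Row 5: 115 + 64 + 61 + 79 + 97 = 416.
Column 1: 91 + 82 + 58 + 124 + 115 = 470.
Column 2: 109 + 100 + 76 + 67 + 64 = 416.
Column 3: 127 + 103 + 94 + 85 + 61 = 470.
Column 4: 70 + 121 + 112 + 88 + 79 = 470.
Column 5: 73 + 118 + 130 + 106 + 97 = 524.

No — column 2 sums to 416 but column 5 sums to 524.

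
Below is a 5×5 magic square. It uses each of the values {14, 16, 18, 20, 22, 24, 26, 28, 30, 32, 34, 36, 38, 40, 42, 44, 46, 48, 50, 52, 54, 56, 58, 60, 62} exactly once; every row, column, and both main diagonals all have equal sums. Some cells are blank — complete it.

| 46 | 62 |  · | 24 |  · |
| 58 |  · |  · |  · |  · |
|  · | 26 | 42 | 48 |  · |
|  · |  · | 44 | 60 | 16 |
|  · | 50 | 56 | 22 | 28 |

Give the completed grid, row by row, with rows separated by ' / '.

46 62 18 24 40 / 58 14 30 36 52 / 20 26 42 48 54 / 32 38 44 60 16 / 34 50 56 22 28

The 25 entries sum to 950, so each line sums to 950/5 = 190.
Row 5 must total 190; the given cells sum to 156, so (5,1) = 34.
Using column 4: 24 + 48 + 60 + 22 + ? → (2,4) = 190 − 154 = 36.
From main diagonal, 190 − (46 + 42 + 60 + 28) gives (2,2) = 14.
Using column 2: 62 + 14 + 26 + 50 + ? → (4,2) = 190 − 152 = 38.
Anti-diagonal: 36 + 42 + 38 + 34 + ? = 190, so (1,5) = 40.
From row 1, 190 − (46 + 62 + 24 + 40) gives (1,3) = 18.
Row 4 needs 190; the known cells sum to 158, so (4,1) = 32.
Using column 1: 46 + 58 + 32 + 34 + ? → (3,1) = 190 − 170 = 20.
Column 3 needs 190; the known cells sum to 160, so (2,3) = 30.
Row 2: 58 + 14 + 30 + 36 + ? = 190, so (2,5) = 52.
Row 3: 20 + 26 + 42 + 48 + ? = 190, so (3,5) = 54.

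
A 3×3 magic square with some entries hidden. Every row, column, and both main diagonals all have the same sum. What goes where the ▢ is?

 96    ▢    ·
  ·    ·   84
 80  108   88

Row 3 is complete and sums to 276; that is the magic constant.
Column 1: 96 + 80 + ? = 276, so (2,1) = 100.
Using column 3: 84 + 88 + ? → (1,3) = 276 − 172 = 104.
Using main diagonal: 96 + 88 + ? → (2,2) = 276 − 184 = 92.
Row 1 needs 276; the known cells sum to 200, so (1,2) = 76.

76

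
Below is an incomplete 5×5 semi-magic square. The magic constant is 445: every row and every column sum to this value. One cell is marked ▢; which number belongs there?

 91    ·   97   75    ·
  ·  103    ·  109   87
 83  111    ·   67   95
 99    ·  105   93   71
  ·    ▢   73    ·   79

Row 3 needs 445; the known cells sum to 356, so (3,3) = 89.
From row 4, 445 − (99 + 105 + 93 + 71) gives (4,2) = 77.
The remaining cell in column 3 is (2,3) = 445 − 364 = 81.
Column 4 must total 445; the given cells sum to 344, so (5,4) = 101.
Column 5: 87 + 95 + 71 + 79 + ? = 445, so (1,5) = 113.
Using row 1: 91 + 97 + 75 + 113 + ? → (1,2) = 445 − 376 = 69.
Row 2 must total 445; the given cells sum to 380, so (2,1) = 65.
Column 1: 91 + 65 + 83 + 99 + ? = 445, so (5,1) = 107.
The remaining cell in column 2 is (5,2) = 445 − 360 = 85.

85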